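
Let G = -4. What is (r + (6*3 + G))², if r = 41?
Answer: 3025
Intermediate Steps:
(r + (6*3 + G))² = (41 + (6*3 - 4))² = (41 + (18 - 4))² = (41 + 14)² = 55² = 3025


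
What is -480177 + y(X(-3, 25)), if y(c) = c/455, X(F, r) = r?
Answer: -43696102/91 ≈ -4.8018e+5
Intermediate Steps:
y(c) = c/455 (y(c) = c*(1/455) = c/455)
-480177 + y(X(-3, 25)) = -480177 + (1/455)*25 = -480177 + 5/91 = -43696102/91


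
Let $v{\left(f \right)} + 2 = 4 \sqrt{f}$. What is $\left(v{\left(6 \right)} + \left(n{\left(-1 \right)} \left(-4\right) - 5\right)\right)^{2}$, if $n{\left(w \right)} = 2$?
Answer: $321 - 120 \sqrt{6} \approx 27.061$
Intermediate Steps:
$v{\left(f \right)} = -2 + 4 \sqrt{f}$
$\left(v{\left(6 \right)} + \left(n{\left(-1 \right)} \left(-4\right) - 5\right)\right)^{2} = \left(\left(-2 + 4 \sqrt{6}\right) + \left(2 \left(-4\right) - 5\right)\right)^{2} = \left(\left(-2 + 4 \sqrt{6}\right) - 13\right)^{2} = \left(-15 + 4 \sqrt{6}\right)^{2}$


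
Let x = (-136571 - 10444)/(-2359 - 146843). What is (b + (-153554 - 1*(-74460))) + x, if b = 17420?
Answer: -37867231/614 ≈ -61673.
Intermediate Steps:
x = 605/614 (x = -147015/(-149202) = -147015*(-1/149202) = 605/614 ≈ 0.98534)
(b + (-153554 - 1*(-74460))) + x = (17420 + (-153554 - 1*(-74460))) + 605/614 = (17420 + (-153554 + 74460)) + 605/614 = (17420 - 79094) + 605/614 = -61674 + 605/614 = -37867231/614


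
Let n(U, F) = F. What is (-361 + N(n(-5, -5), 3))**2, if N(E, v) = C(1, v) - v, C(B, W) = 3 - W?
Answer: 132496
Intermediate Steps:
N(E, v) = 3 - 2*v (N(E, v) = (3 - v) - v = 3 - 2*v)
(-361 + N(n(-5, -5), 3))**2 = (-361 + (3 - 2*3))**2 = (-361 + (3 - 6))**2 = (-361 - 3)**2 = (-364)**2 = 132496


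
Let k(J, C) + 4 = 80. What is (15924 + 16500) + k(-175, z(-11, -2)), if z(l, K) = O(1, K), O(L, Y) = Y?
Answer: 32500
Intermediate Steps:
z(l, K) = K
k(J, C) = 76 (k(J, C) = -4 + 80 = 76)
(15924 + 16500) + k(-175, z(-11, -2)) = (15924 + 16500) + 76 = 32424 + 76 = 32500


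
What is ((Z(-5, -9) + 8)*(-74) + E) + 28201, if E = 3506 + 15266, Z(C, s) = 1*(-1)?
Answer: 46455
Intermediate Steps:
Z(C, s) = -1
E = 18772
((Z(-5, -9) + 8)*(-74) + E) + 28201 = ((-1 + 8)*(-74) + 18772) + 28201 = (7*(-74) + 18772) + 28201 = (-518 + 18772) + 28201 = 18254 + 28201 = 46455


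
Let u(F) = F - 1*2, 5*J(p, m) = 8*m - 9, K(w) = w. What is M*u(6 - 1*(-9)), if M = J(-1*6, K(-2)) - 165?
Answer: -2210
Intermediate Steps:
J(p, m) = -9/5 + 8*m/5 (J(p, m) = (8*m - 9)/5 = (-9 + 8*m)/5 = -9/5 + 8*m/5)
M = -170 (M = (-9/5 + (8/5)*(-2)) - 165 = (-9/5 - 16/5) - 165 = -5 - 165 = -170)
u(F) = -2 + F (u(F) = F - 2 = -2 + F)
M*u(6 - 1*(-9)) = -170*(-2 + (6 - 1*(-9))) = -170*(-2 + (6 + 9)) = -170*(-2 + 15) = -170*13 = -2210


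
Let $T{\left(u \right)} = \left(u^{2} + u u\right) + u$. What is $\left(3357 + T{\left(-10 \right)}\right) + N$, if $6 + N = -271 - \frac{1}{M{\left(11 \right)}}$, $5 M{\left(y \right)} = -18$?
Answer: $\frac{58865}{18} \approx 3270.3$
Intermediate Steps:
$M{\left(y \right)} = - \frac{18}{5}$ ($M{\left(y \right)} = \frac{1}{5} \left(-18\right) = - \frac{18}{5}$)
$T{\left(u \right)} = u + 2 u^{2}$ ($T{\left(u \right)} = \left(u^{2} + u^{2}\right) + u = 2 u^{2} + u = u + 2 u^{2}$)
$N = - \frac{4981}{18}$ ($N = -6 - \frac{4873}{18} = - \frac{4981}{18} \approx -276.72$)
$\left(3357 + T{\left(-10 \right)}\right) + N = \left(3357 - 10 \left(1 + 2 \left(-10\right)\right)\right) - \frac{4981}{18} = \left(3357 - 10 \left(1 - 20\right)\right) - \frac{4981}{18} = \left(3357 - -190\right) - \frac{4981}{18} = \left(3357 + 190\right) - \frac{4981}{18} = 3547 - \frac{4981}{18} = \frac{58865}{18}$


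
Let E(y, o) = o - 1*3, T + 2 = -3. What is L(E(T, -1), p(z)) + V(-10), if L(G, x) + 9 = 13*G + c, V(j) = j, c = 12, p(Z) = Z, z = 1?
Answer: -59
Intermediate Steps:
T = -5 (T = -2 - 3 = -5)
E(y, o) = -3 + o (E(y, o) = o - 3 = -3 + o)
L(G, x) = 3 + 13*G (L(G, x) = -9 + (13*G + 12) = -9 + (12 + 13*G) = 3 + 13*G)
L(E(T, -1), p(z)) + V(-10) = (3 + 13*(-3 - 1)) - 10 = (3 + 13*(-4)) - 10 = (3 - 52) - 10 = -49 - 10 = -59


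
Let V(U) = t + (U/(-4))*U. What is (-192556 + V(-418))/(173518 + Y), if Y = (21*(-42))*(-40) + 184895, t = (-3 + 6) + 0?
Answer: -236234/393693 ≈ -0.60005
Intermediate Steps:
t = 3 (t = 3 + 0 = 3)
Y = 220175 (Y = -882*(-40) + 184895 = 35280 + 184895 = 220175)
V(U) = 3 - U²/4 (V(U) = 3 + (U/(-4))*U = 3 + (U*(-¼))*U = 3 + (-U/4)*U = 3 - U²/4)
(-192556 + V(-418))/(173518 + Y) = (-192556 + (3 - ¼*(-418)²))/(173518 + 220175) = (-192556 + (3 - ¼*174724))/393693 = (-192556 + (3 - 43681))*(1/393693) = (-192556 - 43678)*(1/393693) = -236234*1/393693 = -236234/393693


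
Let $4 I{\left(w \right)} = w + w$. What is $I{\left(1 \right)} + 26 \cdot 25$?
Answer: $\frac{1301}{2} \approx 650.5$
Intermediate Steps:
$I{\left(w \right)} = \frac{w}{2}$ ($I{\left(w \right)} = \frac{w + w}{4} = \frac{2 w}{4} = \frac{w}{2}$)
$I{\left(1 \right)} + 26 \cdot 25 = \frac{1}{2} \cdot 1 + 26 \cdot 25 = \frac{1}{2} + 650 = \frac{1301}{2}$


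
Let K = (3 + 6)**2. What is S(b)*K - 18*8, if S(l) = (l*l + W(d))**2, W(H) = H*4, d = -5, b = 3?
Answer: 9657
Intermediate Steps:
K = 81 (K = 9**2 = 81)
W(H) = 4*H
S(l) = (-20 + l**2)**2 (S(l) = (l*l + 4*(-5))**2 = (l**2 - 20)**2 = (-20 + l**2)**2)
S(b)*K - 18*8 = (-20 + 3**2)**2*81 - 18*8 = (-20 + 9)**2*81 - 144 = (-11)**2*81 - 144 = 121*81 - 144 = 9801 - 144 = 9657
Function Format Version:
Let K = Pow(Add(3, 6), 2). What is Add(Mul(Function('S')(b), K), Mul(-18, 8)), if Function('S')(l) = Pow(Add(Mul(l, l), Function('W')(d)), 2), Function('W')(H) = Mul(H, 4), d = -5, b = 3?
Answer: 9657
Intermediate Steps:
K = 81 (K = Pow(9, 2) = 81)
Function('W')(H) = Mul(4, H)
Function('S')(l) = Pow(Add(-20, Pow(l, 2)), 2) (Function('S')(l) = Pow(Add(Mul(l, l), Mul(4, -5)), 2) = Pow(Add(Pow(l, 2), -20), 2) = Pow(Add(-20, Pow(l, 2)), 2))
Add(Mul(Function('S')(b), K), Mul(-18, 8)) = Add(Mul(Pow(Add(-20, Pow(3, 2)), 2), 81), Mul(-18, 8)) = Add(Mul(Pow(Add(-20, 9), 2), 81), -144) = Add(Mul(Pow(-11, 2), 81), -144) = Add(Mul(121, 81), -144) = Add(9801, -144) = 9657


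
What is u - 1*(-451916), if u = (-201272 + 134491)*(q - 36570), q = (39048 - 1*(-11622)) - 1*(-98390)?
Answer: -7511742774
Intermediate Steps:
q = 149060 (q = (39048 + 11622) + 98390 = 50670 + 98390 = 149060)
u = -7512194690 (u = (-201272 + 134491)*(149060 - 36570) = -66781*112490 = -7512194690)
u - 1*(-451916) = -7512194690 - 1*(-451916) = -7512194690 + 451916 = -7511742774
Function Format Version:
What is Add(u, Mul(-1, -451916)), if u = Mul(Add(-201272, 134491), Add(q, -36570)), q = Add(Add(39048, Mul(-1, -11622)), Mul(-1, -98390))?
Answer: -7511742774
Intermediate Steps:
q = 149060 (q = Add(Add(39048, 11622), 98390) = Add(50670, 98390) = 149060)
u = -7512194690 (u = Mul(Add(-201272, 134491), Add(149060, -36570)) = Mul(-66781, 112490) = -7512194690)
Add(u, Mul(-1, -451916)) = Add(-7512194690, Mul(-1, -451916)) = Add(-7512194690, 451916) = -7511742774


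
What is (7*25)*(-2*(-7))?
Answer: 2450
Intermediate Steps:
(7*25)*(-2*(-7)) = 175*14 = 2450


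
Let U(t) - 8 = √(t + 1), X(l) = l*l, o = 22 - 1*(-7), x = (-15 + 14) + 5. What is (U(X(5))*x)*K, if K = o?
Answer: 928 + 116*√26 ≈ 1519.5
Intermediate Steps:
x = 4 (x = -1 + 5 = 4)
o = 29 (o = 22 + 7 = 29)
X(l) = l²
K = 29
U(t) = 8 + √(1 + t) (U(t) = 8 + √(t + 1) = 8 + √(1 + t))
(U(X(5))*x)*K = ((8 + √(1 + 5²))*4)*29 = ((8 + √(1 + 25))*4)*29 = ((8 + √26)*4)*29 = (32 + 4*√26)*29 = 928 + 116*√26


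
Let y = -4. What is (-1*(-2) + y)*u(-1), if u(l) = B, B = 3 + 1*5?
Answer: -16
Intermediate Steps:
B = 8 (B = 3 + 5 = 8)
u(l) = 8
(-1*(-2) + y)*u(-1) = (-1*(-2) - 4)*8 = (2 - 4)*8 = -2*8 = -16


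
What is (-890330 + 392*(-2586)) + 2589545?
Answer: 685503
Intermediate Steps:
(-890330 + 392*(-2586)) + 2589545 = (-890330 - 1013712) + 2589545 = -1904042 + 2589545 = 685503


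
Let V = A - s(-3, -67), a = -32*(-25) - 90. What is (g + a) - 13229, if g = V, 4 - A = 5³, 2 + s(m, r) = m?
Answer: -12635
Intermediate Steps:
s(m, r) = -2 + m
A = -121 (A = 4 - 1*5³ = 4 - 1*125 = 4 - 125 = -121)
a = 710 (a = 800 - 90 = 710)
V = -116 (V = -121 - (-2 - 3) = -121 - 1*(-5) = -121 + 5 = -116)
g = -116
(g + a) - 13229 = (-116 + 710) - 13229 = 594 - 13229 = -12635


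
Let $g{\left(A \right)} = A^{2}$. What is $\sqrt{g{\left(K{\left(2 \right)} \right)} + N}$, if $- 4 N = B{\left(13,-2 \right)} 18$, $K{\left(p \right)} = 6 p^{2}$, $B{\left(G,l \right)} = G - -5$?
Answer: $3 \sqrt{55} \approx 22.249$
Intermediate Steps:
$B{\left(G,l \right)} = 5 + G$ ($B{\left(G,l \right)} = G + 5 = 5 + G$)
$N = -81$ ($N = - \frac{\left(5 + 13\right) 18}{4} = - \frac{18 \cdot 18}{4} = \left(- \frac{1}{4}\right) 324 = -81$)
$\sqrt{g{\left(K{\left(2 \right)} \right)} + N} = \sqrt{\left(6 \cdot 2^{2}\right)^{2} - 81} = \sqrt{\left(6 \cdot 4\right)^{2} - 81} = \sqrt{24^{2} - 81} = \sqrt{576 - 81} = \sqrt{495} = 3 \sqrt{55}$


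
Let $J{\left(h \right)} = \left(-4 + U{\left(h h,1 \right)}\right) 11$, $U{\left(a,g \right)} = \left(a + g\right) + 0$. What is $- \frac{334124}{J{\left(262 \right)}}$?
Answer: $- \frac{334124}{755051} \approx -0.44252$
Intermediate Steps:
$U{\left(a,g \right)} = a + g$
$J{\left(h \right)} = -33 + 11 h^{2}$ ($J{\left(h \right)} = \left(-4 + \left(h h + 1\right)\right) 11 = \left(-4 + \left(h^{2} + 1\right)\right) 11 = \left(-4 + \left(1 + h^{2}\right)\right) 11 = \left(-3 + h^{2}\right) 11 = -33 + 11 h^{2}$)
$- \frac{334124}{J{\left(262 \right)}} = - \frac{334124}{-33 + 11 \cdot 262^{2}} = - \frac{334124}{-33 + 11 \cdot 68644} = - \frac{334124}{-33 + 755084} = - \frac{334124}{755051}$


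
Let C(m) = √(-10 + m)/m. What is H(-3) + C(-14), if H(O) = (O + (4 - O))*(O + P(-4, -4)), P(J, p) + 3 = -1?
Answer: -28 - I*√6/7 ≈ -28.0 - 0.34993*I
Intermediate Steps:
P(J, p) = -4 (P(J, p) = -3 - 1 = -4)
H(O) = -16 + 4*O (H(O) = (O + (4 - O))*(O - 4) = 4*(-4 + O) = -16 + 4*O)
C(m) = √(-10 + m)/m
H(-3) + C(-14) = (-16 + 4*(-3)) + √(-10 - 14)/(-14) = (-16 - 12) - I*√6/7 = -28 - I*√6/7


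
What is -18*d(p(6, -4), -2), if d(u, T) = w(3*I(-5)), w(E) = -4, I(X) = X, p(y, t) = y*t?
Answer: 72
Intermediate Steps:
p(y, t) = t*y
d(u, T) = -4
-18*d(p(6, -4), -2) = -18*(-4) = 72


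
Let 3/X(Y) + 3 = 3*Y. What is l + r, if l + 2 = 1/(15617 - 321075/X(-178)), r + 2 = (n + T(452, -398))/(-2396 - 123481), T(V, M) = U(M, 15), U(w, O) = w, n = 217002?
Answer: -41397828774827/7236422262834 ≈ -5.7208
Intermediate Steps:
X(Y) = 3/(-3 + 3*Y)
T(V, M) = M
r = -468358/125877 (r = -2 + (217002 - 398)/(-2396 - 123481) = -2 + 216604/(-125877) = -2 + 216604*(-1/125877) = -2 - 216604/125877 = -468358/125877 ≈ -3.7208)
l = -114976083/57488042 (l = -2 + 1/(15617 - 321075/(1/(-1 - 178))) = -2 + 1/(15617 - 321075/(1/(-179))) = -2 + 1/(15617 - 321075/(-1/179)) = -2 + 1/(15617 - 321075*(-179)) = -2 + 1/(15617 + 57472425) = -2 + 1/57488042 = -114976083/57488042 ≈ -2.0000)
l + r = -114976083/57488042 - 468358/125877 = -41397828774827/7236422262834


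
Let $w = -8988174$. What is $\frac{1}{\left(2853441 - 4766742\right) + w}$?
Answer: $- \frac{1}{10901475} \approx -9.1731 \cdot 10^{-8}$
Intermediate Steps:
$\frac{1}{\left(2853441 - 4766742\right) + w} = \frac{1}{\left(2853441 - 4766742\right) - 8988174} = \frac{1}{-1913301 - 8988174} = \frac{1}{-10901475} = - \frac{1}{10901475}$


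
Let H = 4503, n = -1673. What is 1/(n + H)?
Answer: 1/2830 ≈ 0.00035336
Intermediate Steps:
1/(n + H) = 1/(-1673 + 4503) = 1/2830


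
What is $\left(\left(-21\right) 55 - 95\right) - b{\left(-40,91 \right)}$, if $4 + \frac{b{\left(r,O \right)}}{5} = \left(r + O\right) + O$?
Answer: $-1940$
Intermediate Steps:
$b{\left(r,O \right)} = -20 + 5 r + 10 O$ ($b{\left(r,O \right)} = -20 + 5 \left(\left(r + O\right) + O\right) = -20 + 5 \left(\left(O + r\right) + O\right) = -20 + 5 \left(r + 2 O\right) = -20 + \left(5 r + 10 O\right) = -20 + 5 r + 10 O$)
$\left(\left(-21\right) 55 - 95\right) - b{\left(-40,91 \right)} = \left(\left(-21\right) 55 - 95\right) - \left(-20 + 5 \left(-40\right) + 10 \cdot 91\right) = \left(-1155 - 95\right) - \left(-20 - 200 + 910\right) = -1250 - 690 = -1940$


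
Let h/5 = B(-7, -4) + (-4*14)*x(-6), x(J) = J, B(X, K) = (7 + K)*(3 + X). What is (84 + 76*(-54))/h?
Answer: -67/27 ≈ -2.4815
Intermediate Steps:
B(X, K) = (3 + X)*(7 + K)
h = 1620 (h = 5*((21 + 3*(-4) + 7*(-7) - 4*(-7)) - 4*14*(-6)) = 5*((21 - 12 - 49 + 28) - 56*(-6)) = 5*(-12 + 336) = 5*324 = 1620)
(84 + 76*(-54))/h = (84 + 76*(-54))/1620 = (84 - 4104)*(1/1620) = -4020*1/1620 = -67/27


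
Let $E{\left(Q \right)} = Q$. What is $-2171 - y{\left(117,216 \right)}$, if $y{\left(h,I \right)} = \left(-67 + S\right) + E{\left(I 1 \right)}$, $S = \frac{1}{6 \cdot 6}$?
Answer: $- \frac{83521}{36} \approx -2320.0$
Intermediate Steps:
$S = \frac{1}{36}$ ($S = \frac{1}{6} \cdot \frac{1}{6} = \frac{1}{36} \approx 0.027778$)
$y{\left(h,I \right)} = - \frac{2411}{36} + I$ ($y{\left(h,I \right)} = \left(-67 + \frac{1}{36}\right) + I 1 = - \frac{2411}{36} + I$)
$-2171 - y{\left(117,216 \right)} = -2171 - \left(- \frac{2411}{36} + 216\right) = -2171 - \frac{5365}{36} = - \frac{83521}{36}$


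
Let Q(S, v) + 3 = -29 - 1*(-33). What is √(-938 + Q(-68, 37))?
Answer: I*√937 ≈ 30.61*I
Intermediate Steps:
Q(S, v) = 1 (Q(S, v) = -3 + (-29 - 1*(-33)) = -3 + (-29 + 33) = -3 + 4 = 1)
√(-938 + Q(-68, 37)) = √(-938 + 1) = √(-937) = I*√937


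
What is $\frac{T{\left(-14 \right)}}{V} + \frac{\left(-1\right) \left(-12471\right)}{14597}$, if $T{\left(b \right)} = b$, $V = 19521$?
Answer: $\frac{243242033}{284948037} \approx 0.85364$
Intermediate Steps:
$\frac{T{\left(-14 \right)}}{V} + \frac{\left(-1\right) \left(-12471\right)}{14597} = - \frac{14}{19521} + \frac{\left(-1\right) \left(-12471\right)}{14597} = \left(-14\right) \frac{1}{19521} + 12471 \cdot \frac{1}{14597} = - \frac{14}{19521} + \frac{12471}{14597} = \frac{243242033}{284948037}$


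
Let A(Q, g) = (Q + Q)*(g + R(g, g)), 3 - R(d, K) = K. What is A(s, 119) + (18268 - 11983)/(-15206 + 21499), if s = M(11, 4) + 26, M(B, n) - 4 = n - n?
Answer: 1139025/6293 ≈ 181.00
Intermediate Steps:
R(d, K) = 3 - K
M(B, n) = 4 (M(B, n) = 4 + (n - n) = 4 + 0 = 4)
s = 30 (s = 4 + 26 = 30)
A(Q, g) = 6*Q (A(Q, g) = (Q + Q)*(g + (3 - g)) = (2*Q)*3 = 6*Q)
A(s, 119) + (18268 - 11983)/(-15206 + 21499) = 6*30 + (18268 - 11983)/(-15206 + 21499) = 180 + 6285/6293 = 1139025/6293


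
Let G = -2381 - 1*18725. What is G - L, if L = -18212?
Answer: -2894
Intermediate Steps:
G = -21106 (G = -2381 - 18725 = -21106)
G - L = -21106 - 1*(-18212) = -21106 + 18212 = -2894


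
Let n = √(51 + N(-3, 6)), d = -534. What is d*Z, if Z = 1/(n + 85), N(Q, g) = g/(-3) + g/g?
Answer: -9078/1435 + 534*√2/1435 ≈ -5.7999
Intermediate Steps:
N(Q, g) = 1 - g/3 (N(Q, g) = g*(-⅓) + 1 = -g/3 + 1 = 1 - g/3)
n = 5*√2 (n = √(51 + (1 - ⅓*6)) = √(51 + (1 - 2)) = √(51 - 1) = √50 = 5*√2 ≈ 7.0711)
Z = 1/(85 + 5*√2) (Z = 1/(5*√2 + 85) = 1/(85 + 5*√2) ≈ 0.010861)
d*Z = -534*(17/1435 - √2/1435) = -9078/1435 + 534*√2/1435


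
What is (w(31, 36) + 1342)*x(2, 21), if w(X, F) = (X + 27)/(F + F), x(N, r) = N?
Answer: 48341/18 ≈ 2685.6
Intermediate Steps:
w(X, F) = (27 + X)/(2*F) (w(X, F) = (27 + X)/((2*F)) = (27 + X)*(1/(2*F)) = (27 + X)/(2*F))
(w(31, 36) + 1342)*x(2, 21) = ((1/2)*(27 + 31)/36 + 1342)*2 = ((1/2)*(1/36)*58 + 1342)*2 = (29/36 + 1342)*2 = (48341/36)*2 = 48341/18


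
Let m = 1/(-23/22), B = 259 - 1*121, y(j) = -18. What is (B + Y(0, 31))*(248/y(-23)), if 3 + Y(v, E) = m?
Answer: -382292/207 ≈ -1846.8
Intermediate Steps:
B = 138 (B = 259 - 121 = 138)
m = -22/23 (m = 1/(-23*1/22) = 1/(-23/22) = -22/23 ≈ -0.95652)
Y(v, E) = -91/23 (Y(v, E) = -3 - 22/23 = -91/23)
(B + Y(0, 31))*(248/y(-23)) = (138 - 91/23)*(248/(-18)) = 3083*(248*(-1/18))/23 = (3083/23)*(-124/9) = -382292/207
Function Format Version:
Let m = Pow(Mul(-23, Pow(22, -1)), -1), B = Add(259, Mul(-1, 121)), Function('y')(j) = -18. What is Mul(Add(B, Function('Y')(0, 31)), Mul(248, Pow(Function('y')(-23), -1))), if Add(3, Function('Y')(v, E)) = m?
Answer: Rational(-382292, 207) ≈ -1846.8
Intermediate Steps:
B = 138 (B = Add(259, -121) = 138)
m = Rational(-22, 23) (m = Pow(Mul(-23, Rational(1, 22)), -1) = Pow(Rational(-23, 22), -1) = Rational(-22, 23) ≈ -0.95652)
Function('Y')(v, E) = Rational(-91, 23) (Function('Y')(v, E) = Add(-3, Rational(-22, 23)) = Rational(-91, 23))
Mul(Add(B, Function('Y')(0, 31)), Mul(248, Pow(Function('y')(-23), -1))) = Mul(Add(138, Rational(-91, 23)), Mul(248, Pow(-18, -1))) = Mul(Rational(3083, 23), Mul(248, Rational(-1, 18))) = Mul(Rational(3083, 23), Rational(-124, 9)) = Rational(-382292, 207)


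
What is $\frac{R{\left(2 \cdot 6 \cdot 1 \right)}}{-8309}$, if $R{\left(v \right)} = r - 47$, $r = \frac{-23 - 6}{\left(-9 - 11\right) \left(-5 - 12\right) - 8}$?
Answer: $\frac{15633}{2758588} \approx 0.005667$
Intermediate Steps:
$r = - \frac{29}{332}$ ($r = - \frac{29}{\left(-20\right) \left(-17\right) - 8} = - \frac{29}{340 - 8} = - \frac{29}{332} \approx -0.087349$)
$R{\left(v \right)} = - \frac{15633}{332}$ ($R{\left(v \right)} = - \frac{29}{332} - 47 = - \frac{15633}{332}$)
$\frac{R{\left(2 \cdot 6 \cdot 1 \right)}}{-8309} = - \frac{15633}{332 \left(-8309\right)} = \left(- \frac{15633}{332}\right) \left(- \frac{1}{8309}\right) = \frac{15633}{2758588}$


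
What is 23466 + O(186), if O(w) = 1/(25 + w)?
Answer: 4951327/211 ≈ 23466.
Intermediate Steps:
23466 + O(186) = 23466 + 1/(25 + 186) = 23466 + 1/211 = 4951327/211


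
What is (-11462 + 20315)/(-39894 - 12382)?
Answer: -8853/52276 ≈ -0.16935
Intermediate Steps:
(-11462 + 20315)/(-39894 - 12382) = 8853/(-52276) = 8853*(-1/52276) = -8853/52276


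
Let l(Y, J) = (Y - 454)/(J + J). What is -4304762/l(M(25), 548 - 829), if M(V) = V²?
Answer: 2419276244/171 ≈ 1.4148e+7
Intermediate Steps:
l(Y, J) = (-454 + Y)/(2*J) (l(Y, J) = (-454 + Y)/((2*J)) = (-454 + Y)*(1/(2*J)) = (-454 + Y)/(2*J))
-4304762/l(M(25), 548 - 829) = -4304762*2*(548 - 829)/(-454 + 25²) = -4304762*(-562/(-454 + 625)) = -4304762/((½)*(-1/281)*171) = -4304762/(-171/562) = -4304762*(-562/171) = 2419276244/171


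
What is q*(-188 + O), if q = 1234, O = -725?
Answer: -1126642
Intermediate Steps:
q*(-188 + O) = 1234*(-188 - 725) = 1234*(-913) = -1126642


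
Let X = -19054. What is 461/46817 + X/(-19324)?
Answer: 450479741/452345854 ≈ 0.99587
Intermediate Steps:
461/46817 + X/(-19324) = 461/46817 - 19054/(-19324) = 461*(1/46817) - 19054*(-1/19324) = 461/46817 + 9527/9662 = 450479741/452345854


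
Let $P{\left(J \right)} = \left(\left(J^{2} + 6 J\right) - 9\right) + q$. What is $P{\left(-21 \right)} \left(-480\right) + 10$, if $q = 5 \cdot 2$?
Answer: $-151670$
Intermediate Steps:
$q = 10$
$P{\left(J \right)} = 1 + J^{2} + 6 J$ ($P{\left(J \right)} = \left(\left(J^{2} + 6 J\right) - 9\right) + 10 = \left(-9 + J^{2} + 6 J\right) + 10 = 1 + J^{2} + 6 J$)
$P{\left(-21 \right)} \left(-480\right) + 10 = \left(1 + \left(-21\right)^{2} + 6 \left(-21\right)\right) \left(-480\right) + 10 = \left(1 + 441 - 126\right) \left(-480\right) + 10 = 316 \left(-480\right) + 10 = -151680 + 10 = -151670$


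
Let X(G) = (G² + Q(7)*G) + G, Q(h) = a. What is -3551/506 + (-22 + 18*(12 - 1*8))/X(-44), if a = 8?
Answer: -12371/1771 ≈ -6.9853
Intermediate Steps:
Q(h) = 8
X(G) = G² + 9*G (X(G) = (G² + 8*G) + G = G² + 9*G)
-3551/506 + (-22 + 18*(12 - 1*8))/X(-44) = -3551/506 + (-22 + 18*(12 - 1*8))/((-44*(9 - 44))) = -3551*1/506 + (-22 + 18*(12 - 8))/((-44*(-35))) = -3551/506 + (-22 + 18*4)/1540 = -3551/506 + (-22 + 72)*(1/1540) = -3551/506 + 50*(1/1540) = -3551/506 + 5/154 = -12371/1771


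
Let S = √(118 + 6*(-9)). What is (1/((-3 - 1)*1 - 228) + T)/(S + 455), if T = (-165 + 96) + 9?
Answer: -13921/107416 ≈ -0.12960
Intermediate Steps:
T = -60 (T = -69 + 9 = -60)
S = 8 (S = √(118 - 54) = √64 = 8)
(1/((-3 - 1)*1 - 228) + T)/(S + 455) = (1/((-3 - 1)*1 - 228) - 60)/(8 + 455) = (1/(-4*1 - 228) - 60)/463 = (1/(-4 - 228) - 60)*(1/463) = (1/(-232) - 60)*(1/463) = (-1/232 - 60)*(1/463) = -13921/232*1/463 = -13921/107416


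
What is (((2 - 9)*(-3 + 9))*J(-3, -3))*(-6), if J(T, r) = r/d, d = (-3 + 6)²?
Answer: -84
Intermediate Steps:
d = 9 (d = 3² = 9)
J(T, r) = r/9
(((2 - 9)*(-3 + 9))*J(-3, -3))*(-6) = (((2 - 9)*(-3 + 9))*((⅑)*(-3)))*(-6) = (-7*6*(-⅓))*(-6) = -42*(-⅓)*(-6) = 14*(-6) = -84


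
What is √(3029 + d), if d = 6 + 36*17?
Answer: √3647 ≈ 60.390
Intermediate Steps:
d = 618 (d = 6 + 612 = 618)
√(3029 + d) = √(3029 + 618) = √3647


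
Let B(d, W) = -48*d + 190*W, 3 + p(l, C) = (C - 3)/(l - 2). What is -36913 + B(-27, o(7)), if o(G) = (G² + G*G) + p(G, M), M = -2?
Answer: -17757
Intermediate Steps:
p(l, C) = -3 + (-3 + C)/(-2 + l) (p(l, C) = -3 + (C - 3)/(l - 2) = -3 + (-3 + C)/(-2 + l))
o(G) = 2*G² + (1 - 3*G)/(-2 + G) (o(G) = (G² + G*G) + (3 - 2 - 3*G)/(-2 + G) = (G² + G²) + (1 - 3*G)/(-2 + G) = 2*G² + (1 - 3*G)/(-2 + G))
-36913 + B(-27, o(7)) = -36913 + (-48*(-27) + 190*((1 - 3*7 + 2*7²*(-2 + 7))/(-2 + 7))) = -36913 + (1296 + 190*((1 - 21 + 2*49*5)/5)) = -36913 + (1296 + 190*((1 - 21 + 490)/5)) = -36913 + (1296 + 190*((⅕)*470)) = -36913 + (1296 + 190*94) = -36913 + (1296 + 17860) = -36913 + 19156 = -17757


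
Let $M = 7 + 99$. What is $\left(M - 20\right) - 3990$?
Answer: $-3904$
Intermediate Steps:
$M = 106$
$\left(M - 20\right) - 3990 = \left(106 - 20\right) - 3990 = 86 - 3990 = -3904$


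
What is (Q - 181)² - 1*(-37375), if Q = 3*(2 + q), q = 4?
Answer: 63944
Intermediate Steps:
Q = 18 (Q = 3*(2 + 4) = 3*6 = 18)
(Q - 181)² - 1*(-37375) = (18 - 181)² - 1*(-37375) = (-163)² + 37375 = 26569 + 37375 = 63944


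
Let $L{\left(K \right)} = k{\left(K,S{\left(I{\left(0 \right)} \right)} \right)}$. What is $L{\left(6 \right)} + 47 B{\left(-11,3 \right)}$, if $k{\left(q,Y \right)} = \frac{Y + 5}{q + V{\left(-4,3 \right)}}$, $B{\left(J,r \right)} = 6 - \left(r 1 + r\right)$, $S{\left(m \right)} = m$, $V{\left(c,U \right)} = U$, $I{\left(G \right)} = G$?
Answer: $\frac{5}{9} \approx 0.55556$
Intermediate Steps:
$B{\left(J,r \right)} = 6 - 2 r$ ($B{\left(J,r \right)} = 6 - \left(r + r\right) = 6 - 2 r$)
$k{\left(q,Y \right)} = \frac{5 + Y}{3 + q}$ ($k{\left(q,Y \right)} = \frac{Y + 5}{q + 3} = \frac{5 + Y}{3 + q}$)
$L{\left(K \right)} = \frac{5}{3 + K}$ ($L{\left(K \right)} = \frac{5 + 0}{3 + K} = \frac{1}{3 + K} 5 = \frac{5}{3 + K}$)
$L{\left(6 \right)} + 47 B{\left(-11,3 \right)} = \frac{5}{3 + 6} + 47 \left(6 - 6\right) = \frac{5}{9} + 47 \left(6 - 6\right) = 5 \cdot \frac{1}{9} + 47 \cdot 0 = \frac{5}{9} + 0 = \frac{5}{9}$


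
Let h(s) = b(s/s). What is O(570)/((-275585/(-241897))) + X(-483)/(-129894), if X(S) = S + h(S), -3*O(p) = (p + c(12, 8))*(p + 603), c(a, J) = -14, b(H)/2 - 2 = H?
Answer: -2276930942481161/11932279330 ≈ -1.9082e+5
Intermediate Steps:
b(H) = 4 + 2*H
h(s) = 6 (h(s) = 4 + 2*(s/s) = 4 + 2*1 = 4 + 2 = 6)
O(p) = -(-14 + p)*(603 + p)/3 (O(p) = -(p - 14)*(p + 603)/3 = -(-14 + p)*(603 + p)/3)
X(S) = 6 + S (X(S) = S + 6 = 6 + S)
O(570)/((-275585/(-241897))) + X(-483)/(-129894) = (2814 - 589/3*570 - 1/3*570**2)/((-275585/(-241897))) + (6 - 483)/(-129894) = (2814 - 111910 - 1/3*324900)/((-275585*(-1/241897))) - 477*(-1/129894) = (2814 - 111910 - 108300)/(275585/241897) + 159/43298 = -217396*241897/275585 + 159/43298 = -52587440212/275585 + 159/43298 = -2276930942481161/11932279330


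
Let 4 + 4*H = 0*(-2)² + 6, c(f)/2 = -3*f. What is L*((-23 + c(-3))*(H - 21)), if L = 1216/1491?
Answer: 124640/1491 ≈ 83.595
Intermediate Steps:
c(f) = -6*f (c(f) = 2*(-3*f) = -6*f)
H = ½ (H = -1 + (0*(-2)² + 6)/4 = -1 + (0*4 + 6)/4 = -1 + (0 + 6)/4 = -1 + (¼)*6 = -1 + 3/2 = ½ ≈ 0.50000)
L = 1216/1491 (L = 1216*(1/1491) = 1216/1491 ≈ 0.81556)
L*((-23 + c(-3))*(H - 21)) = 1216*((-23 - 6*(-3))*(½ - 21))/1491 = 1216*((-23 + 18)*(-41/2))/1491 = 1216*(-5*(-41/2))/1491 = (1216/1491)*(205/2) = 124640/1491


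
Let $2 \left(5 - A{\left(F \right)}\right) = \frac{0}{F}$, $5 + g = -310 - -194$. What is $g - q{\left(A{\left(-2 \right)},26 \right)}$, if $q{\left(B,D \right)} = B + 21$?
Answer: $-147$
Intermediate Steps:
$g = -121$ ($g = -5 - 116 = -121$)
$A{\left(F \right)} = 5$ ($A{\left(F \right)} = 5 - \frac{0 \frac{1}{F}}{2} = 5 - 0 = 5 + 0 = 5$)
$q{\left(B,D \right)} = 21 + B$
$g - q{\left(A{\left(-2 \right)},26 \right)} = -121 - \left(21 + 5\right) = -121 - 26 = -147$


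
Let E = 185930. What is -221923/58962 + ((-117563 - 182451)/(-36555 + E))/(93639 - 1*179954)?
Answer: -2861302819983907/760214938856250 ≈ -3.7638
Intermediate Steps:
-221923/58962 + ((-117563 - 182451)/(-36555 + E))/(93639 - 1*179954) = -221923/58962 + ((-117563 - 182451)/(-36555 + 185930))/(93639 - 1*179954) = -221923*1/58962 + (-300014/149375)/(93639 - 179954) = -221923/58962 - 300014*1/149375/(-86315) = -221923/58962 - 300014/149375*(-1/86315) = -221923/58962 + 300014/12893303125 = -2861302819983907/760214938856250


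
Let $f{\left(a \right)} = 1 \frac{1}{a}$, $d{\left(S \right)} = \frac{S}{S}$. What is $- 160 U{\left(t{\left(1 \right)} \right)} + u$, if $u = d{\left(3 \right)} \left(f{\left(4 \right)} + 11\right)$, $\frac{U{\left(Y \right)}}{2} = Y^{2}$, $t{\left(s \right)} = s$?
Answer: $- \frac{1235}{4} \approx -308.75$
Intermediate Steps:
$d{\left(S \right)} = 1$
$f{\left(a \right)} = \frac{1}{a}$
$U{\left(Y \right)} = 2 Y^{2}$
$u = \frac{45}{4}$ ($u = 1 \left(\frac{1}{4} + 11\right) = 1 \cdot \frac{45}{4} = \frac{45}{4} \approx 11.25$)
$- 160 U{\left(t{\left(1 \right)} \right)} + u = - 160 \cdot 2 \cdot 1^{2} + \frac{45}{4} = - 160 \cdot 2 \cdot 1 + \frac{45}{4} = \left(-160\right) 2 + \frac{45}{4} = -320 + \frac{45}{4} = - \frac{1235}{4}$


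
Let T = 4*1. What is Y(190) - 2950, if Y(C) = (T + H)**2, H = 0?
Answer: -2934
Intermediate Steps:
T = 4
Y(C) = 16 (Y(C) = (4 + 0)**2 = 4**2 = 16)
Y(190) - 2950 = 16 - 2950 = -2934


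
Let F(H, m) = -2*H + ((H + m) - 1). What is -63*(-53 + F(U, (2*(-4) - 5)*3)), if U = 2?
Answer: 5985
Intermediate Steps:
F(H, m) = -1 + m - H (F(H, m) = -2*H + (-1 + H + m) = -1 + m - H)
-63*(-53 + F(U, (2*(-4) - 5)*3)) = -63*(-53 + (-1 + (2*(-4) - 5)*3 - 1*2)) = -63*(-53 + (-1 + (-8 - 5)*3 - 2)) = -63*(-53 + (-1 - 13*3 - 2)) = -63*(-53 + (-1 - 39 - 2)) = -63*(-53 - 42) = -63*(-95) = 5985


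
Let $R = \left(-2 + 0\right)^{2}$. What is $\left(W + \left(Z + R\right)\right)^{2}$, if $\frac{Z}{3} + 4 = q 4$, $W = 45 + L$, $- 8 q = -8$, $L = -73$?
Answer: $576$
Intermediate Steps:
$q = 1$ ($q = \left(- \frac{1}{8}\right) \left(-8\right) = 1$)
$R = 4$ ($R = \left(-2\right)^{2} = 4$)
$W = -28$ ($W = 45 - 73 = -28$)
$Z = 0$ ($Z = -12 + 3 \cdot 1 \cdot 4 = -12 + 3 \cdot 4 = -12 + 12 = 0$)
$\left(W + \left(Z + R\right)\right)^{2} = \left(-28 + \left(0 + 4\right)\right)^{2} = \left(-28 + 4\right)^{2} = \left(-24\right)^{2} = 576$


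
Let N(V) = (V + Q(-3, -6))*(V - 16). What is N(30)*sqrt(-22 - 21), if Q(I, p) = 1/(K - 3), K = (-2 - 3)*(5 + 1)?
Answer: 13846*I*sqrt(43)/33 ≈ 2751.3*I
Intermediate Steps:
K = -30 (K = -5*6 = -30)
Q(I, p) = -1/33 (Q(I, p) = 1/(-30 - 3) = 1/(-33) = -1/33)
N(V) = (-16 + V)*(-1/33 + V) (N(V) = (V - 1/33)*(V - 16) = (-1/33 + V)*(-16 + V) = (-16 + V)*(-1/33 + V))
N(30)*sqrt(-22 - 21) = (16/33 + 30**2 - 529/33*30)*sqrt(-22 - 21) = (16/33 + 900 - 5290/11)*sqrt(-43) = 13846*(I*sqrt(43))/33 = 13846*I*sqrt(43)/33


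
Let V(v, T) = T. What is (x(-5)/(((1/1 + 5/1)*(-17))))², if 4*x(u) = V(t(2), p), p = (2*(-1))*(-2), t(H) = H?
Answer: 1/10404 ≈ 9.6117e-5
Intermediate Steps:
p = 4 (p = -2*(-2) = 4)
x(u) = 1 (x(u) = (¼)*4 = 1)
(x(-5)/(((1/1 + 5/1)*(-17))))² = (1/((1/1 + 5/1)*(-17)))² = (1/((1*1 + 5*1)*(-17)))² = (1/((1 + 5)*(-17)))² = (1/(6*(-17)))² = (1/(-102))² = (1*(-1/102))² = (-1/102)² = 1/10404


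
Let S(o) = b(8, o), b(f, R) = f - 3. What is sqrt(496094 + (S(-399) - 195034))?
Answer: sqrt(301065) ≈ 548.69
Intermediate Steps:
b(f, R) = -3 + f
S(o) = 5 (S(o) = -3 + 8 = 5)
sqrt(496094 + (S(-399) - 195034)) = sqrt(496094 + (5 - 195034)) = sqrt(496094 - 195029) = sqrt(301065)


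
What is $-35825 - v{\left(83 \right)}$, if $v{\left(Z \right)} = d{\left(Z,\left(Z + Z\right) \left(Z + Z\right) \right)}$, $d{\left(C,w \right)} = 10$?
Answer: $-35835$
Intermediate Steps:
$v{\left(Z \right)} = 10$
$-35825 - v{\left(83 \right)} = -35825 - 10 = -35835$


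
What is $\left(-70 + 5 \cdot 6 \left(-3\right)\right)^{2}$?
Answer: $25600$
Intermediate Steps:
$\left(-70 + 5 \cdot 6 \left(-3\right)\right)^{2} = \left(-70 + 30 \left(-3\right)\right)^{2} = \left(-70 - 90\right)^{2} = \left(-160\right)^{2} = 25600$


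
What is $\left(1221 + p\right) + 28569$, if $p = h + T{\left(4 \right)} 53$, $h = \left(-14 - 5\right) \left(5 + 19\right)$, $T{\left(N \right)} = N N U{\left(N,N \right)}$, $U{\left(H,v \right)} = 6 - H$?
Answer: $31030$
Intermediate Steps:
$T{\left(N \right)} = N^{2} \left(6 - N\right)$ ($T{\left(N \right)} = N N \left(6 - N\right) = N^{2} \left(6 - N\right)$)
$h = -456$ ($h = \left(-19\right) 24 = -456$)
$p = 1240$ ($p = -456 + 4^{2} \left(6 - 4\right) 53 = -456 + 16 \left(6 - 4\right) 53 = -456 + 16 \cdot 2 \cdot 53 = -456 + 32 \cdot 53 = -456 + 1696 = 1240$)
$\left(1221 + p\right) + 28569 = \left(1221 + 1240\right) + 28569 = 2461 + 28569 = 31030$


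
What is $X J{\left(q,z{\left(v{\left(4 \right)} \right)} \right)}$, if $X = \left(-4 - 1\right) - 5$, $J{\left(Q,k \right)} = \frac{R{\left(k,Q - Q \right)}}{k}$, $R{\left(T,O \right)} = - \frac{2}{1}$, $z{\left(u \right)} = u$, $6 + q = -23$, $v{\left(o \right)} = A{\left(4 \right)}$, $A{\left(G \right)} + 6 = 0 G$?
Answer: $- \frac{10}{3} \approx -3.3333$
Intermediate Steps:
$A{\left(G \right)} = -6$ ($A{\left(G \right)} = -6 + 0 G = -6 + 0 = -6$)
$v{\left(o \right)} = -6$
$q = -29$ ($q = -6 - 23 = -29$)
$R{\left(T,O \right)} = -2$ ($R{\left(T,O \right)} = \left(-2\right) 1 = -2$)
$J{\left(Q,k \right)} = - \frac{2}{k}$
$X = -10$ ($X = -5 - 5 = -10$)
$X J{\left(q,z{\left(v{\left(4 \right)} \right)} \right)} = - 10 \left(- \frac{2}{-6}\right) = - 10 \left(\left(-2\right) \left(- \frac{1}{6}\right)\right) = \left(-10\right) \frac{1}{3} = - \frac{10}{3}$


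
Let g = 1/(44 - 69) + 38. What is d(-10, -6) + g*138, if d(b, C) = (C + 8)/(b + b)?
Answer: 261919/50 ≈ 5238.4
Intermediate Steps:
d(b, C) = (8 + C)/(2*b) (d(b, C) = (8 + C)/((2*b)) = (8 + C)*(1/(2*b)) = (8 + C)/(2*b))
g = 949/25 (g = 1/(-25) + 38 = -1/25 + 38 = 949/25 ≈ 37.960)
d(-10, -6) + g*138 = (½)*(8 - 6)/(-10) + (949/25)*138 = (½)*(-⅒)*2 + 130962/25 = -⅒ + 130962/25 = 261919/50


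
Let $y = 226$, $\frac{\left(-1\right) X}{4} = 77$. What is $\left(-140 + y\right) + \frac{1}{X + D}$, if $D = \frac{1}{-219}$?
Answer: $\frac{5800739}{67453} \approx 85.997$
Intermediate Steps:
$X = -308$ ($X = \left(-4\right) 77 = -308$)
$D = - \frac{1}{219} \approx -0.0045662$
$\left(-140 + y\right) + \frac{1}{X + D} = \left(-140 + 226\right) + \frac{1}{-308 - \frac{1}{219}} = 86 + \frac{1}{- \frac{67453}{219}} = 86 - \frac{219}{67453} = \frac{5800739}{67453}$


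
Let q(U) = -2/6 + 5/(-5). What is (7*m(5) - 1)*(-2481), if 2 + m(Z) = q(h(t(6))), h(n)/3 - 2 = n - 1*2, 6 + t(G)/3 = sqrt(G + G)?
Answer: 60371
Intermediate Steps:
t(G) = -18 + 3*sqrt(2)*sqrt(G) (t(G) = -18 + 3*sqrt(G + G) = -18 + 3*sqrt(2*G) = -18 + 3*(sqrt(2)*sqrt(G)) = -18 + 3*sqrt(2)*sqrt(G))
h(n) = 3*n (h(n) = 6 + 3*(n - 1*2) = 6 + 3*(n - 2) = 6 + 3*(-2 + n) = 6 + (-6 + 3*n) = 3*n)
q(U) = -4/3 (q(U) = -2*1/6 + 5*(-1/5) = -1/3 - 1 = -4/3)
m(Z) = -10/3 (m(Z) = -2 - 4/3 = -10/3)
(7*m(5) - 1)*(-2481) = (7*(-10/3) - 1)*(-2481) = (-70/3 - 1)*(-2481) = -73/3*(-2481) = 60371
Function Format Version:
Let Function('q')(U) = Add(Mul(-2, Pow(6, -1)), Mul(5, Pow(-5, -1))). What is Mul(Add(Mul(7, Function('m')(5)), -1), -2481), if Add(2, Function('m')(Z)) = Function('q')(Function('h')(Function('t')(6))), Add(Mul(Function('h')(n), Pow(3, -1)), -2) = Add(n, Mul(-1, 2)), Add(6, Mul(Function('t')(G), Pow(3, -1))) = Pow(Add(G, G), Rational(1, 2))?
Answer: 60371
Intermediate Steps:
Function('t')(G) = Add(-18, Mul(3, Pow(2, Rational(1, 2)), Pow(G, Rational(1, 2)))) (Function('t')(G) = Add(-18, Mul(3, Pow(Add(G, G), Rational(1, 2)))) = Add(-18, Mul(3, Pow(Mul(2, G), Rational(1, 2)))) = Add(-18, Mul(3, Mul(Pow(2, Rational(1, 2)), Pow(G, Rational(1, 2))))) = Add(-18, Mul(3, Pow(2, Rational(1, 2)), Pow(G, Rational(1, 2)))))
Function('h')(n) = Mul(3, n) (Function('h')(n) = Add(6, Mul(3, Add(n, Mul(-1, 2)))) = Add(6, Mul(3, Add(n, -2))) = Add(6, Mul(3, Add(-2, n))) = Add(6, Add(-6, Mul(3, n))) = Mul(3, n))
Function('q')(U) = Rational(-4, 3) (Function('q')(U) = Add(Mul(-2, Rational(1, 6)), Mul(5, Rational(-1, 5))) = Add(Rational(-1, 3), -1) = Rational(-4, 3))
Function('m')(Z) = Rational(-10, 3) (Function('m')(Z) = Add(-2, Rational(-4, 3)) = Rational(-10, 3))
Mul(Add(Mul(7, Function('m')(5)), -1), -2481) = Mul(Add(Mul(7, Rational(-10, 3)), -1), -2481) = Mul(Add(Rational(-70, 3), -1), -2481) = Mul(Rational(-73, 3), -2481) = 60371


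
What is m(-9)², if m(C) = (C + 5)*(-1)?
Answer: 16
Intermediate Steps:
m(C) = -5 - C (m(C) = (5 + C)*(-1) = -5 - C)
m(-9)² = (-5 - 1*(-9))² = (-5 + 9)² = 4² = 16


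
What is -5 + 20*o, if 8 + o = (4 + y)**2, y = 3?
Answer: 815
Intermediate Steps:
o = 41 (o = -8 + (4 + 3)**2 = -8 + 7**2 = -8 + 49 = 41)
-5 + 20*o = -5 + 20*41 = -5 + 820 = 815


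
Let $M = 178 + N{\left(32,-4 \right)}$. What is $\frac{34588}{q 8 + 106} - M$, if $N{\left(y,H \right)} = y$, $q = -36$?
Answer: $- \frac{36404}{91} \approx -400.04$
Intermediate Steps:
$M = 210$ ($M = 178 + 32 = 210$)
$\frac{34588}{q 8 + 106} - M = \frac{34588}{\left(-36\right) 8 + 106} - 210 = \frac{34588}{-288 + 106} - 210 = \frac{34588}{-182} - 210 = 34588 \left(- \frac{1}{182}\right) - 210 = - \frac{17294}{91} - 210 = - \frac{36404}{91}$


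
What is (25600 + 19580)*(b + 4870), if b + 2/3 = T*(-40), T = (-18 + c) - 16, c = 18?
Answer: 248911680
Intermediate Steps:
T = -16 (T = (-18 + 18) - 16 = 0 - 16 = -16)
b = 1918/3 (b = -⅔ - 16*(-40) = -⅔ + 640 = 1918/3 ≈ 639.33)
(25600 + 19580)*(b + 4870) = (25600 + 19580)*(1918/3 + 4870) = 45180*(16528/3) = 248911680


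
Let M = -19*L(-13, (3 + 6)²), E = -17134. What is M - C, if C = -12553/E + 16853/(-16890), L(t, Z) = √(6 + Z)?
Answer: 19184783/72348315 - 19*√87 ≈ -176.96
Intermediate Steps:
C = -19184783/72348315 (C = -12553/(-17134) + 16853/(-16890) = -12553*(-1/17134) + 16853*(-1/16890) = 12553/17134 - 16853/16890 = -19184783/72348315 ≈ -0.26517)
M = -19*√87 (M = -19*√(6 + (3 + 6)²) = -19*√(6 + 9²) = -19*√(6 + 81) = -19*√87 ≈ -177.22)
M - C = -19*√87 - 1*(-19184783/72348315) = -19*√87 + 19184783/72348315 = 19184783/72348315 - 19*√87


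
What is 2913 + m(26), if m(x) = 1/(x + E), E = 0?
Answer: 75739/26 ≈ 2913.0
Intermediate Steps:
m(x) = 1/x (m(x) = 1/(x + 0) = 1/x)
2913 + m(26) = 2913 + 1/26 = 75739/26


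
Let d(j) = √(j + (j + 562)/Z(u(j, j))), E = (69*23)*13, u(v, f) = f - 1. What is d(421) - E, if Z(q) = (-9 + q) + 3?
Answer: -20631 + √8062742/138 ≈ -20610.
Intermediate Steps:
u(v, f) = -1 + f
E = 20631 (E = 1587*13 = 20631)
Z(q) = -6 + q
d(j) = √(j + (562 + j)/(-7 + j)) (d(j) = √(j + (j + 562)/(-6 + (-1 + j))) = √(j + (562 + j)/(-7 + j)))
d(421) - E = √((562 + 421 + 421*(-7 + 421))/(-7 + 421)) - 1*20631 = √((562 + 421 + 421*414)/414) - 20631 = √((562 + 421 + 174294)/414) - 20631 = √((1/414)*175277) - 20631 = √(175277/414) - 20631 = √8062742/138 - 20631 = -20631 + √8062742/138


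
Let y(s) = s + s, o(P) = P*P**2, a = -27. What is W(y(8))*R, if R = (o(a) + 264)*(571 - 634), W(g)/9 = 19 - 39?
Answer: -220211460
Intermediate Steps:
o(P) = P**3
y(s) = 2*s
W(g) = -180 (W(g) = 9*(19 - 39) = 9*(-20) = -180)
R = 1223397 (R = ((-27)**3 + 264)*(571 - 634) = (-19683 + 264)*(-63) = -19419*(-63) = 1223397)
W(y(8))*R = -180*1223397 = -220211460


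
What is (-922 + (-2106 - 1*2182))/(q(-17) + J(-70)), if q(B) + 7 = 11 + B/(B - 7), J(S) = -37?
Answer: 25008/155 ≈ 161.34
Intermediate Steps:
q(B) = 4 + B/(-7 + B) (q(B) = -7 + (11 + B/(B - 7)) = -7 + (11 + B/(-7 + B)) = 4 + B/(-7 + B))
(-922 + (-2106 - 1*2182))/(q(-17) + J(-70)) = (-922 + (-2106 - 1*2182))/((-28 + 5*(-17))/(-7 - 17) - 37) = (-922 + (-2106 - 2182))/((-28 - 85)/(-24) - 37) = (-922 - 4288)/(-1/24*(-113) - 37) = -5210/(113/24 - 37) = -5210/(-775/24) = -5210*(-24/775) = 25008/155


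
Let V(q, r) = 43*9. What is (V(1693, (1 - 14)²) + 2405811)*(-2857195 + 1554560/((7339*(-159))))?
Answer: -2674140384625488830/388967 ≈ -6.8750e+12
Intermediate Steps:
V(q, r) = 387
(V(1693, (1 - 14)²) + 2405811)*(-2857195 + 1554560/((7339*(-159)))) = (387 + 2405811)*(-2857195 + 1554560/((7339*(-159)))) = 2406198*(-2857195 + 1554560/(-1166901)) = 2406198*(-2857195 + 1554560*(-1/1166901)) = 2406198*(-2857195 - 1554560/1166901) = 2406198*(-3334065257255/1166901) = -2674140384625488830/388967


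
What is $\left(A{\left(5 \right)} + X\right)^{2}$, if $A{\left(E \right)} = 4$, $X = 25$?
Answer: $841$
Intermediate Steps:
$\left(A{\left(5 \right)} + X\right)^{2} = \left(4 + 25\right)^{2} = 29^{2} = 841$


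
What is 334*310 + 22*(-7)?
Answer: 103386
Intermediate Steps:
334*310 + 22*(-7) = 103540 - 154 = 103386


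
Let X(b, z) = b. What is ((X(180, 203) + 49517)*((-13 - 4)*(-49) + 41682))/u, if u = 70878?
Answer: 2112867955/70878 ≈ 29810.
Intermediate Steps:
((X(180, 203) + 49517)*((-13 - 4)*(-49) + 41682))/u = ((180 + 49517)*((-13 - 4)*(-49) + 41682))/70878 = (49697*(-17*(-49) + 41682))*(1/70878) = (49697*(833 + 41682))*(1/70878) = (49697*42515)*(1/70878) = 2112867955*(1/70878) = 2112867955/70878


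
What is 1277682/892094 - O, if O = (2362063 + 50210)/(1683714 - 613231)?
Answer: -56016957804/68212247243 ≈ -0.82122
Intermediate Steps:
O = 2412273/1070483 ≈ 2.2534
1277682/892094 - O = 1277682/892094 - 1*2412273/1070483 = 1277682*(1/892094) - 2412273/1070483 = 91263/63721 - 2412273/1070483 = -56016957804/68212247243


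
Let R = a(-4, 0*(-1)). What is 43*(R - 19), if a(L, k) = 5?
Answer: -602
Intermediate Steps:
R = 5
43*(R - 19) = 43*(5 - 19) = 43*(-14) = -602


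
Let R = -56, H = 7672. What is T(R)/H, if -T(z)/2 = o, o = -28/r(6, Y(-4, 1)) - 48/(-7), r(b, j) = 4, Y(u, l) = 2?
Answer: 1/26852 ≈ 3.7241e-5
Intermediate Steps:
o = -1/7 (o = -28/4 - 48/(-7) = -28*1/4 - 48*(-1/7) = -7 + 48/7 = -1/7 ≈ -0.14286)
T(z) = 2/7 (T(z) = -2*(-1/7) = 2/7)
T(R)/H = (2/7)/7672 = (2/7)*(1/7672) = 1/26852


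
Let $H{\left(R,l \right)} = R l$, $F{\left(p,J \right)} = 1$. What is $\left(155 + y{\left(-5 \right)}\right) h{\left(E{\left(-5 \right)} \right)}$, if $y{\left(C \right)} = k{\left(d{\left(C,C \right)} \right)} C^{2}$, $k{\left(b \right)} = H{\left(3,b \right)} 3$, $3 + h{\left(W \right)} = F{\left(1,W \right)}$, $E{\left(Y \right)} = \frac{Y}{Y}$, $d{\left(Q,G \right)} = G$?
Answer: $1940$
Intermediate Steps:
$E{\left(Y \right)} = 1$
$h{\left(W \right)} = -2$ ($h{\left(W \right)} = -3 + 1 = -2$)
$k{\left(b \right)} = 9 b$ ($k{\left(b \right)} = 3 b 3 = 9 b$)
$y{\left(C \right)} = 9 C^{3}$ ($y{\left(C \right)} = 9 C C^{2} = 9 C^{3}$)
$\left(155 + y{\left(-5 \right)}\right) h{\left(E{\left(-5 \right)} \right)} = \left(155 + 9 \left(-5\right)^{3}\right) \left(-2\right) = \left(155 + 9 \left(-125\right)\right) \left(-2\right) = \left(155 - 1125\right) \left(-2\right) = \left(-970\right) \left(-2\right) = 1940$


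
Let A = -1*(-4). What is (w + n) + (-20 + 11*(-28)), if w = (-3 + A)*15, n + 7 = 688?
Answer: 368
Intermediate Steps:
n = 681 (n = -7 + 688 = 681)
A = 4
w = 15 (w = (-3 + 4)*15 = 1*15 = 15)
(w + n) + (-20 + 11*(-28)) = (15 + 681) + (-20 + 11*(-28)) = 696 + (-20 - 308) = 696 - 328 = 368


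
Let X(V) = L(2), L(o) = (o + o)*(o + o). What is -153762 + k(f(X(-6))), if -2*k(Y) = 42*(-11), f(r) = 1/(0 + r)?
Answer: -153531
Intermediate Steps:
L(o) = 4*o**2 (L(o) = (2*o)*(2*o) = 4*o**2)
X(V) = 16 (X(V) = 4*2**2 = 4*4 = 16)
f(r) = 1/r
k(Y) = 231 (k(Y) = -21*(-11) = -1/2*(-462) = 231)
-153762 + k(f(X(-6))) = -153762 + 231 = -153531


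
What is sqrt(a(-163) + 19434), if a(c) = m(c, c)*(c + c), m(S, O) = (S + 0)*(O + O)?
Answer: I*sqrt(17303554) ≈ 4159.8*I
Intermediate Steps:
m(S, O) = 2*O*S (m(S, O) = S*(2*O) = 2*O*S)
a(c) = 4*c**3 (a(c) = (2*c*c)*(c + c) = (2*c**2)*(2*c) = 4*c**3)
sqrt(a(-163) + 19434) = sqrt(4*(-163)**3 + 19434) = sqrt(4*(-4330747) + 19434) = sqrt(-17322988 + 19434) = sqrt(-17303554) = I*sqrt(17303554)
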